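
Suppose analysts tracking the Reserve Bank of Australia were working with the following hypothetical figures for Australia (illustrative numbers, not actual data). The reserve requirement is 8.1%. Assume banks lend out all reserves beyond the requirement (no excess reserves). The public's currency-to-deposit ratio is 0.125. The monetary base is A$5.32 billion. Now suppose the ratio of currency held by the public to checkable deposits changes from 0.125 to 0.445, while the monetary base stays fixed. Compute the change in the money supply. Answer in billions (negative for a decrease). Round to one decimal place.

Initially m₁ = (1 + 0.125) / (0.081 + 0.125) ≈ 5.4612, so M₁ = 5.4612 × 5.32 ≈ 29.0536 billion.
After the change m₂ = (1 + 0.445) / (0.081 + 0.445) ≈ 2.7471, so M₂ = 2.7471 × 5.32 ≈ 14.6146 billion.
ΔM = M₂ − M₁ = 14.6146 − 29.0536 = -14.439 billion.

-14.4 billion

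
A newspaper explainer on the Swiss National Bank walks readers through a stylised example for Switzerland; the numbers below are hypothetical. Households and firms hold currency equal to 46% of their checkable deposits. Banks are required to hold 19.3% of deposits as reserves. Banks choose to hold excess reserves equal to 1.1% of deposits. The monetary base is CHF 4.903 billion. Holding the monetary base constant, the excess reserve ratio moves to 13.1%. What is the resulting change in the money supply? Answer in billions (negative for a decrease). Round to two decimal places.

Initially m₁ = (1 + 0.46) / (0.193 + 0.011 + 0.46) ≈ 2.1988, so M₁ = 2.1988 × 4.903 ≈ 10.7807 billion.
After the change m₂ = (1 + 0.46) / (0.193 + 0.131 + 0.46) ≈ 1.8622, so M₂ = 1.8622 × 4.903 ≈ 9.1304 billion.
ΔM = M₂ − M₁ = 9.1304 − 10.7807 = -1.6503 billion.

-1.65 billion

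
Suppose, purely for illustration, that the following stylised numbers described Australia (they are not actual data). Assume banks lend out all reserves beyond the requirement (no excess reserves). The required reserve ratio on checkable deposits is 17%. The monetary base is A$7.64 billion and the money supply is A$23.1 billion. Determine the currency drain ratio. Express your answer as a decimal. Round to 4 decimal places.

Using m = M/MB = 23.1/7.64 ≈ 3.023560. From m = (1 + c)/(c + rr + e), rearranging gives 1 + c = m·(c + rr + e), so c·(1 − m) = m·(rr + e) − 1.
Hence c = [m·(rr + e) − 1]/(1 − m) = [3.023560 × (0.17 + 0) − 1] / (1 − 3.023560) ≈ 0.240168.

0.2402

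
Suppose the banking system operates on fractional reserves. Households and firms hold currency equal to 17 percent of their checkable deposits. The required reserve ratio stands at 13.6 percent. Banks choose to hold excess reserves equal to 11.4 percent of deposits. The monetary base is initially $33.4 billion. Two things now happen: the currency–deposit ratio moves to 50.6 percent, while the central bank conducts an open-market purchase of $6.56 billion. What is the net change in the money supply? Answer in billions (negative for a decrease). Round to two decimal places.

Before: m₁ = (1 + 0.17) / (0.136 + 0.114 + 0.17) ≈ 2.78571, MB₁ = 33.4, so M₁ = 2.78571 × 33.4 ≈ 93.0427 billion.
After: m₂ = (1 + 0.506) / (0.136 + 0.114 + 0.506) ≈ 1.99206, MB₂ = 33.4 + 6.56 = 39.96, so M₂ = 1.99206 × 39.96 ≈ 79.6027 billion.
ΔM = M₂ − M₁ = 79.6027 − 93.0427 = -13.44 billion.

-13.44 billion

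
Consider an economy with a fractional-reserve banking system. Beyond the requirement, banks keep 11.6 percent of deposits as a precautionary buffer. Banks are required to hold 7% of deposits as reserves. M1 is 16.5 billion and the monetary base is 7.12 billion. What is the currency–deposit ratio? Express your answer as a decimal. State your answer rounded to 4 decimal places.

0.4319

Using m = M/MB = 16.5/7.12 ≈ 2.317416. From m = (1 + c)/(c + rr + e), rearranging gives 1 + c = m·(c + rr + e), so c·(1 − m) = m·(rr + e) − 1.
Hence c = [m·(rr + e) − 1]/(1 − m) = [2.317416 × (0.07 + 0.116) − 1] / (1 − 2.317416) ≈ 0.431876.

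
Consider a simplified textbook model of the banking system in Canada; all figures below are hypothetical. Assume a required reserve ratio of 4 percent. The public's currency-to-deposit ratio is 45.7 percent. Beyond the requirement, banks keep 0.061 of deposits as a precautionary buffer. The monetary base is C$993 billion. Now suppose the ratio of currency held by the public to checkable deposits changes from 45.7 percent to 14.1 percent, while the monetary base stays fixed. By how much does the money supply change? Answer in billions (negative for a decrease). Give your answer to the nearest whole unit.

Initially m₁ = (1 + 0.457) / (0.04 + 0.061 + 0.457) ≈ 2.6111, so M₁ = 2.6111 × 993 = 2592.8223 billion.
After the change m₂ = (1 + 0.141) / (0.04 + 0.061 + 0.141) ≈ 4.7149, so M₂ = 4.7149 × 993 = 4681.8957 billion.
ΔM = M₂ − M₁ = 4681.8957 − 2592.8223 = 2089.0734 billion.

C$2089 billion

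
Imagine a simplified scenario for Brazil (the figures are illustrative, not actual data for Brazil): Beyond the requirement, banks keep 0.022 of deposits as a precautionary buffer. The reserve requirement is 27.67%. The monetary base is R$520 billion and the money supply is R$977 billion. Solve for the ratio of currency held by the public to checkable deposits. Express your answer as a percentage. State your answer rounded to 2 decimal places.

Using m = M/MB = 977/520 ≈ 1.878846. From m = (1 + c)/(c + rr + e), rearranging gives 1 + c = m·(c + rr + e), so c·(1 − m) = m·(rr + e) − 1.
Hence c = [m·(rr + e) − 1]/(1 − m) = [1.878846 × (0.2767 + 0.022) − 1] / (1 − 1.878846) ≈ 0.499278.

49.93%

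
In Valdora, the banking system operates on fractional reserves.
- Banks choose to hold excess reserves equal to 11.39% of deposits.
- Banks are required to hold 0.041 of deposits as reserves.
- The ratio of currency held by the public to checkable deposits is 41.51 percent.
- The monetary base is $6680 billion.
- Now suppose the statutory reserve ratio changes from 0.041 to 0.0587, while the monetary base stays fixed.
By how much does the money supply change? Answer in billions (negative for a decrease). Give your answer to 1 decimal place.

Initially m₁ = (1 + 0.4151) / (0.041 + 0.1139 + 0.4151) ≈ 2.482632, so M₁ = 2.482632 × 6680 ≈ 16583.9818 billion.
After the change m₂ = (1 + 0.4151) / (0.0587 + 0.1139 + 0.4151) ≈ 2.407861, so M₂ = 2.407861 × 6680 ≈ 16084.5115 billion.
ΔM = M₂ − M₁ = 16084.5115 − 16583.9818 = -499.4703 billion.

-499.5 billion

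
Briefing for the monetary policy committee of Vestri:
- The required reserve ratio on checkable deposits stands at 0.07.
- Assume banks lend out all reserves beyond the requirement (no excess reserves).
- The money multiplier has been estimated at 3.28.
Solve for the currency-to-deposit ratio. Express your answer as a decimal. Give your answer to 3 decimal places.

0.338

Using m = 3.28. From m = (1 + c)/(c + rr + e), rearranging gives 1 + c = m·(c + rr + e), so c·(1 − m) = m·(rr + e) − 1.
Hence c = [m·(rr + e) − 1]/(1 − m) = [3.28 × (0.07 + 0) − 1] / (1 − 3.28) ≈ 0.337895.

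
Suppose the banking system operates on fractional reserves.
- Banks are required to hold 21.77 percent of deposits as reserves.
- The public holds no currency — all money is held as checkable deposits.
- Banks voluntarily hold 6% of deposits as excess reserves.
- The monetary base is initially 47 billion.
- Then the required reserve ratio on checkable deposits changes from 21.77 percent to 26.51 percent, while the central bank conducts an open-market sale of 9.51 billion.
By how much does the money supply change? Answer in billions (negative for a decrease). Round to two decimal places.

Before: m₁ = 1 / (0.2177 + 0.06) ≈ 3.60101, MB₁ = 47, so M₁ = 3.60101 × 47 ≈ 169.2475 billion.
After: m₂ = 1 / (0.2651 + 0.06) ≈ 3.07598, MB₂ = 47 − 9.51 = 37.49, so M₂ = 3.07598 × 37.49 ≈ 115.3185 billion.
ΔM = M₂ − M₁ = 115.3185 − 169.2475 = -53.929 billion.

-53.93 billion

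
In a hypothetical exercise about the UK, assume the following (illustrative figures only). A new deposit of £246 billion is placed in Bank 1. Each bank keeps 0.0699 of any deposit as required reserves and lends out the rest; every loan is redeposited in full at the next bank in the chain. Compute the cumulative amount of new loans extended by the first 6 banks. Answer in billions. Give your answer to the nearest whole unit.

Bank i lends (1 − rr)^i of the original deposit: Bank 1 lends 246·0.9301 = 228.8046, Bank 2 lends 246·0.9301² ≈ 212.8112, and so on.
Summing a geometric series: total = 246·[0.9301·(1 − 0.9301^6) / (1 − 0.9301)] ≈ 1154.1450 billion.

£1154 billion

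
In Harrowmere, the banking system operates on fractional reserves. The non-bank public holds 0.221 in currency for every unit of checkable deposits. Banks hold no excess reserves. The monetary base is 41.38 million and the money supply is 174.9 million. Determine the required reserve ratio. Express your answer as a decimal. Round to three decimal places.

Using m = M/MB = 174.9/41.38 ≈ 4.226680. Since m = (1 + c)/(c + rr + e), the denominator satisfies c + rr + e = (1 + c)/m = (1 + 0.221) / 4.226680 ≈ 0.288879.
With c = 0.221 and e = 0, the required reserve ratio is 0.288879 − 0.221 − 0 = 0.067879.

0.068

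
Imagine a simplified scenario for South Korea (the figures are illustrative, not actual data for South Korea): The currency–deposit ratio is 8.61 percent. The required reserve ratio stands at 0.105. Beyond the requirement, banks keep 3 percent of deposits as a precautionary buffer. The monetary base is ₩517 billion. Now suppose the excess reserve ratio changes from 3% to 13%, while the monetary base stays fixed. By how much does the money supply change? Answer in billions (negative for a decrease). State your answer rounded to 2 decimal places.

-790.92 billion

Initially m₁ = (1 + 0.0861) / (0.105 + 0.03 + 0.0861) ≈ 4.912257, so M₁ = 4.912257 × 517 ≈ 2539.6369 billion.
After the change m₂ = (1 + 0.0861) / (0.105 + 0.13 + 0.0861) ≈ 3.382435, so M₂ = 3.382435 × 517 ≈ 1748.7189 billion.
ΔM = M₂ − M₁ = 1748.7189 − 2539.6369 = -790.918 billion.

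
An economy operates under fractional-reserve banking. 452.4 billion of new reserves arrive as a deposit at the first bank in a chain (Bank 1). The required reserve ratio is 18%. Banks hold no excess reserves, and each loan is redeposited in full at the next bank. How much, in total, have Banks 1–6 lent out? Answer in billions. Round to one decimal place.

1434.4 billion

Bank i lends (1 − rr)^i of the original deposit: Bank 1 lends 452.4·0.8200 = 370.9680, Bank 2 lends 452.4·0.8200² ≈ 304.1938, and so on.
Summing a geometric series: total = 452.4·[0.8200·(1 − 0.8200^6) / (1 − 0.8200)] ≈ 1434.3959 billion.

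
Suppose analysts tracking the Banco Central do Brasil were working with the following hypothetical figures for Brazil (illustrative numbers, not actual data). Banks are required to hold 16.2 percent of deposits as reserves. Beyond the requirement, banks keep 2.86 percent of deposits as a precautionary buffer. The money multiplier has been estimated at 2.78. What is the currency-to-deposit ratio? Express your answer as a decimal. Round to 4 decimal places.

0.2641

Using m = 2.78. From m = (1 + c)/(c + rr + e), rearranging gives 1 + c = m·(c + rr + e), so c·(1 − m) = m·(rr + e) − 1.
Hence c = [m·(rr + e) − 1]/(1 − m) = [2.78 × (0.162 + 0.0286) − 1] / (1 − 2.78) ≈ 0.264119.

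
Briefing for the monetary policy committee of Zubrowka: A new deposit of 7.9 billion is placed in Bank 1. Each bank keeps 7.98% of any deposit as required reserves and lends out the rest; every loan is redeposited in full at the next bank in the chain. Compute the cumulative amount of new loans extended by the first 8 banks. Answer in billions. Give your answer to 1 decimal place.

44.3 billion

Bank i lends (1 − rr)^i of the original deposit: Bank 1 lends 7.9·0.9202 ≈ 7.2696, Bank 2 lends 7.9·0.9202² ≈ 6.6895, and so on.
Summing a geometric series: total = 7.9·[0.9202·(1 − 0.9202^8) / (1 − 0.9202)] ≈ 44.2632 billion.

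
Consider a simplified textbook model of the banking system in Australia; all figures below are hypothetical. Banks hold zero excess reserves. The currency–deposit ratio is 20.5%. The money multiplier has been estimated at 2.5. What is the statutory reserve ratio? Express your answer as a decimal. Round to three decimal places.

Using m = 2.5. Since m = (1 + c)/(c + rr + e), the denominator satisfies c + rr + e = (1 + c)/m = (1 + 0.205) / 2.5 = 0.482000.
With c = 0.205 and e = 0, the statutory reserve ratio is 0.482000 − 0.205 − 0 = 0.277.

0.277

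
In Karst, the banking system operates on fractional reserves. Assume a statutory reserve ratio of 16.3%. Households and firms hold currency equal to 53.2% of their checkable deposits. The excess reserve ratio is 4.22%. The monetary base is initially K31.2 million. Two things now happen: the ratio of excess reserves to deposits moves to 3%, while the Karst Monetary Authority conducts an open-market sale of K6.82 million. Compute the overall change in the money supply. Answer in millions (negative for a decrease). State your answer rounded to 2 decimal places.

Before: m₁ = (1 + 0.532) / (0.163 + 0.0422 + 0.532) ≈ 2.07813, MB₁ = 31.2, so M₁ = 2.07813 × 31.2 ≈ 64.8377 million.
After: m₂ = (1 + 0.532) / (0.163 + 0.03 + 0.532) ≈ 2.11310, MB₂ = 31.2 − 6.82 = 24.38, so M₂ = 2.11310 × 24.38 ≈ 51.5174 million.
ΔM = M₂ − M₁ = 51.5174 − 64.8377 = -13.3203 million.

-13.32 million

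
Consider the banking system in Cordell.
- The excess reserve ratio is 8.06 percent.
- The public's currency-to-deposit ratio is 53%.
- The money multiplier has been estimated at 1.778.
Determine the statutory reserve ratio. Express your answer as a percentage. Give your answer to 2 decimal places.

Using m = 1.778. Since m = (1 + c)/(c + rr + e), the denominator satisfies c + rr + e = (1 + c)/m = (1 + 0.53) / 1.778 ≈ 0.860517.
With c = 0.53 and e = 0.0806, the statutory reserve ratio is 0.860517 − 0.53 − 0.0806 = 0.249917.

24.99%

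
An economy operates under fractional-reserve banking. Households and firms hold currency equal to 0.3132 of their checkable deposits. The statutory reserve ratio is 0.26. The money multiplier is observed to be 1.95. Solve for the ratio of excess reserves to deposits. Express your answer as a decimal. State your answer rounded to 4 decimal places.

Using m = 1.95. Since m = (1 + c)/(c + rr + e), the denominator satisfies c + rr + e = (1 + c)/m = (1 + 0.3132) / 1.95 ≈ 0.673436.
With c = 0.3132 and rr = 0.26, the ratio of excess reserves to deposits is 0.673436 − 0.3132 − 0.26 = 0.100236.

0.1002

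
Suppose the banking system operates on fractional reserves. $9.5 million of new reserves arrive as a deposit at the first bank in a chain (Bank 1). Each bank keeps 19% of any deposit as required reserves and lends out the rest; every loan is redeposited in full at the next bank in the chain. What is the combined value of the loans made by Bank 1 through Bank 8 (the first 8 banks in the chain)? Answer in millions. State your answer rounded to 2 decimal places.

Bank i lends (1 − rr)^i of the original deposit: Bank 1 lends 9.5·0.8100 = 7.6950, Bank 2 lends 9.5·0.8100² ≈ 6.2330, and so on.
Summing a geometric series: total = 9.5·[0.8100·(1 − 0.8100^8) / (1 − 0.8100)] ≈ 32.9953 million.

$33.00 million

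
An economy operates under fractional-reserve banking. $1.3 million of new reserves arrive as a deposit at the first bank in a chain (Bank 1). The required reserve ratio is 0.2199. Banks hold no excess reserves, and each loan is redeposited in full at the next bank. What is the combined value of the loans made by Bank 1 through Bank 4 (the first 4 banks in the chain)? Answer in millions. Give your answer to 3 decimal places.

Bank i lends (1 − rr)^i of the original deposit: Bank 1 lends 1.3·0.7801 ≈ 1.0141, Bank 2 lends 1.3·0.7801² ≈ 0.7911, and so on.
Summing a geometric series: total = 1.3·[0.7801·(1 − 0.7801^4) / (1 − 0.7801)] ≈ 2.9039 million.

$2.904 million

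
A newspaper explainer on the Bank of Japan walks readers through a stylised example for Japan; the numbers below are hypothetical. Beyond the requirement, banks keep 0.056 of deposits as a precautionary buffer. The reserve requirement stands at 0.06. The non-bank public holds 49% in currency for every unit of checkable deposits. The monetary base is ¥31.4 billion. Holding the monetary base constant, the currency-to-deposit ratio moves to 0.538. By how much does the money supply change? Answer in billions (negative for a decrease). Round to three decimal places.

-3.362 billion

Initially m₁ = (1 + 0.49) / (0.06 + 0.056 + 0.49) ≈ 2.458746, so M₁ = 2.458746 × 31.4 ≈ 77.2046 billion.
After the change m₂ = (1 + 0.538) / (0.06 + 0.056 + 0.538) ≈ 2.351682, so M₂ = 2.351682 × 31.4 ≈ 73.8428 billion.
ΔM = M₂ − M₁ = 73.8428 − 77.2046 = -3.3618 billion.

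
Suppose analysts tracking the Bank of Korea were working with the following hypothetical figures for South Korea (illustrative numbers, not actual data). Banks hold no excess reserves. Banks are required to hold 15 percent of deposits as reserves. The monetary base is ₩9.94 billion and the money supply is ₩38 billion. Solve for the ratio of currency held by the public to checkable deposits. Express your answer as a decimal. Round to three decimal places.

0.151

Using m = M/MB = 38/9.94 ≈ 3.822938. From m = (1 + c)/(c + rr + e), rearranging gives 1 + c = m·(c + rr + e), so c·(1 − m) = m·(rr + e) − 1.
Hence c = [m·(rr + e) − 1]/(1 − m) = [3.822938 × (0.15 + 0) − 1] / (1 − 3.822938) ≈ 0.151105.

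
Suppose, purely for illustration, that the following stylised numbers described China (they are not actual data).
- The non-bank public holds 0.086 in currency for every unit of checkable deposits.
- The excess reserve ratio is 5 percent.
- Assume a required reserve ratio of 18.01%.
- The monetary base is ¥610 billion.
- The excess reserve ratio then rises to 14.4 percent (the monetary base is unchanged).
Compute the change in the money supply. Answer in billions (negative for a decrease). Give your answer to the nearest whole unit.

-480 billion

Initially m₁ = (1 + 0.086) / (0.1801 + 0.05 + 0.086) ≈ 3.4356, so M₁ = 3.4356 × 610 = 2095.716 billion.
After the change m₂ = (1 + 0.086) / (0.1801 + 0.144 + 0.086) ≈ 2.6481, so M₂ = 2.6481 × 610 = 1615.341 billion.
ΔM = M₂ − M₁ = 1615.341 − 2095.716 = -480.375 billion.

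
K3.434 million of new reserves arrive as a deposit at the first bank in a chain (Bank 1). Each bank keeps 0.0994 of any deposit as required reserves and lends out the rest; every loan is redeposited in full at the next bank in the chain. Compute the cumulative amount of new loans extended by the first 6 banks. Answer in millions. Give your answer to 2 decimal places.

K14.51 million

Bank i lends (1 − rr)^i of the original deposit: Bank 1 lends 3.434·0.9006 ≈ 3.0927, Bank 2 lends 3.434·0.9006² ≈ 2.7852, and so on.
Summing a geometric series: total = 3.434·[0.9006·(1 − 0.9006^6) / (1 − 0.9006)] ≈ 14.5122 million.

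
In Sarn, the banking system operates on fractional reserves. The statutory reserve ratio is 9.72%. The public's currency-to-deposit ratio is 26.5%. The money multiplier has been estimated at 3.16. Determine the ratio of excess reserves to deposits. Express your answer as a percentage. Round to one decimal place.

3.8%

Using m = 3.16. Since m = (1 + c)/(c + rr + e), the denominator satisfies c + rr + e = (1 + c)/m = (1 + 0.265) / 3.16 ≈ 0.400316.
With c = 0.265 and rr = 0.0972, the ratio of excess reserves to deposits is 0.400316 − 0.265 − 0.0972 = 0.038116.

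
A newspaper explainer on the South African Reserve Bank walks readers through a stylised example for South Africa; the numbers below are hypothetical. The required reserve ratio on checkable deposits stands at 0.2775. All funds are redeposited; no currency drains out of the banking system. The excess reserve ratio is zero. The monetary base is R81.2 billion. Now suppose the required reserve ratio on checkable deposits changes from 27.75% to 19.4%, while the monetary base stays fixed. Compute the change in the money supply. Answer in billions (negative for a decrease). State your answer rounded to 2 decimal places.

Initially m₁ = 1 / (0.2775) ≈ 3.60360, so M₁ = 3.60360 × 81.2 ≈ 292.6123 billion.
After the change m₂ = 1 / (0.194) ≈ 5.15464, so M₂ = 5.15464 × 81.2 ≈ 418.5568 billion.
ΔM = M₂ − M₁ = 418.5568 − 292.6123 = 125.9445 billion.

R125.94 billion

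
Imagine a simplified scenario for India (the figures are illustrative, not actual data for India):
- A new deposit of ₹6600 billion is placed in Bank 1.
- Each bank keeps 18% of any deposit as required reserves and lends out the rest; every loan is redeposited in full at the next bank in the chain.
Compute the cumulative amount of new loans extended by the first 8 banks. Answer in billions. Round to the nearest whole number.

₹23921 billion

Bank i lends (1 − rr)^i of the original deposit: Bank 1 lends 6600·0.8200 = 5412.0000, Bank 2 lends 6600·0.8200² = 4437.8400, and so on.
Summing a geometric series: total = 6600·[0.8200·(1 − 0.8200^8) / (1 − 0.8200)] ≈ 23920.6165 billion.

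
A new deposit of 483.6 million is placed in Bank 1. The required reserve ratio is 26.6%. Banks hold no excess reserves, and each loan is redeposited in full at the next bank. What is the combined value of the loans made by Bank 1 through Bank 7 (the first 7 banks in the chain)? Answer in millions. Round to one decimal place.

1181.3 million

Bank i lends (1 − rr)^i of the original deposit: Bank 1 lends 483.6·0.7340 = 354.9624, Bank 2 lends 483.6·0.7340² ≈ 260.5424, and so on.
Summing a geometric series: total = 483.6·[0.7340·(1 − 0.7340^7) / (1 − 0.7340)] ≈ 1181.2753 million.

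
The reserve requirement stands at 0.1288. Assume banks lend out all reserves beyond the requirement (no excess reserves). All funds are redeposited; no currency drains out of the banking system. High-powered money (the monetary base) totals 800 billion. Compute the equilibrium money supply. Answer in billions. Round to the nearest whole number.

With no currency drain or excess reserves, the money multiplier is m = 1/rr = 1/0.1288 ≈ 7.7640.
Money supply M = m × MB = 7.7640 × 800 = 6211.2 billion.

6211 billion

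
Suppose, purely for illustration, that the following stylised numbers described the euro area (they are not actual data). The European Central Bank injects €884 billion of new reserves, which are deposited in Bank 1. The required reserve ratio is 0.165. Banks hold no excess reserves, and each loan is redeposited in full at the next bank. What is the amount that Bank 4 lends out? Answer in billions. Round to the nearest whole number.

Each bank lends a fraction (1 − rr) = 0.8350 of the deposit it receives, so Bank 4 receives 884·0.8350^3 and lends 884·0.8350^4 ≈ 429.7325 billion.

€430 billion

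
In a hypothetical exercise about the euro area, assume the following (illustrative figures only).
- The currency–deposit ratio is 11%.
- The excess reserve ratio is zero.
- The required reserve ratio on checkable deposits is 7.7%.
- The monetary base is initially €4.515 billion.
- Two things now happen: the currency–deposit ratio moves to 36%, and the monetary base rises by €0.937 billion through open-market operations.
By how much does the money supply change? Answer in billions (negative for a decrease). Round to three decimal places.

Before: m₁ = (1 + 0.11) / (0.077 + 0.11) ≈ 5.93583, MB₁ = 4.515, so M₁ = 5.93583 × 4.515 ≈ 26.8003 billion.
After: m₂ = (1 + 0.36) / (0.077 + 0.36) ≈ 3.11213, MB₂ = 4.515 + 0.937 = 5.452, so M₂ = 3.11213 × 5.452 ≈ 16.9673 billion.
ΔM = M₂ − M₁ = 16.9673 − 26.8003 = -9.833 billion.

-9.833 billion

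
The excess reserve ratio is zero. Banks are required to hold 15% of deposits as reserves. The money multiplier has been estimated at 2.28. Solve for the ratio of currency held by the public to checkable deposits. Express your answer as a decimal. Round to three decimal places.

0.514

Using m = 2.28. From m = (1 + c)/(c + rr + e), rearranging gives 1 + c = m·(c + rr + e), so c·(1 − m) = m·(rr + e) − 1.
Hence c = [m·(rr + e) − 1]/(1 − m) = [2.28 × (0.15 + 0) − 1] / (1 − 2.28) ≈ 0.514063.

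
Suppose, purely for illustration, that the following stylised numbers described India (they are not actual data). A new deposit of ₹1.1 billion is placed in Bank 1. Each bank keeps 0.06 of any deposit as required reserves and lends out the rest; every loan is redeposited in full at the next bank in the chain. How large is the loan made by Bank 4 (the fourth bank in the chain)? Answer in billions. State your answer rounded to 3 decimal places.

₹0.859 billion

Each bank lends a fraction (1 − rr) = 0.9400 of the deposit it receives, so Bank 4 receives 1.1·0.9400^3 and lends 1.1·0.9400^4 ≈ 0.8588 billion.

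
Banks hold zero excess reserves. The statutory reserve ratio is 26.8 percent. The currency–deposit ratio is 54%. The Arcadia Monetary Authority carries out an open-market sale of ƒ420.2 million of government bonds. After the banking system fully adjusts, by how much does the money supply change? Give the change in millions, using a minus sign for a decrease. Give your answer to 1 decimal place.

-800.9 million

The money multiplier is m = (1 + c) / (rr + c) = (1 + 0.54) / (0.268 + 0.54) ≈ 1.90594.
The sale removes 420.2 million of base, so ΔM = m × ΔMB = 1.90594 × (−420.2) ≈ -800.876 million.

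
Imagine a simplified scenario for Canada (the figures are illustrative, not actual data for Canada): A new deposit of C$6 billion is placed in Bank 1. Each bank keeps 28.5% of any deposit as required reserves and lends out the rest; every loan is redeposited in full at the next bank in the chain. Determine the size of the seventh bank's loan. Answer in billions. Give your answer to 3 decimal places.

C$0.573 billion

Each bank lends a fraction (1 − rr) = 0.7150 of the deposit it receives, so Bank 7 receives 6·0.7150^6 and lends 6·0.7150^7 ≈ 0.5732 billion.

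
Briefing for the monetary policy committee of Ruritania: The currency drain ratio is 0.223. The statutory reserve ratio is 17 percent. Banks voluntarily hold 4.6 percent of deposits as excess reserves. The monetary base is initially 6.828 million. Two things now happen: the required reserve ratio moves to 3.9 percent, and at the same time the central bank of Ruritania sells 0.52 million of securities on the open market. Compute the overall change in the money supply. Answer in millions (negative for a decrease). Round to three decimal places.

Before: m₁ = (1 + 0.223) / (0.17 + 0.046 + 0.223) ≈ 2.78588, MB₁ = 6.828, so M₁ = 2.78588 × 6.828 ≈ 19.022 million.
After: m₂ = (1 + 0.223) / (0.039 + 0.046 + 0.223) ≈ 3.97078, MB₂ = 6.828 − 0.52 = 6.308, so M₂ = 3.97078 × 6.308 ≈ 25.0477 million.
ΔM = M₂ − M₁ = 25.0477 − 19.022 = 6.0257 million.

6.026 million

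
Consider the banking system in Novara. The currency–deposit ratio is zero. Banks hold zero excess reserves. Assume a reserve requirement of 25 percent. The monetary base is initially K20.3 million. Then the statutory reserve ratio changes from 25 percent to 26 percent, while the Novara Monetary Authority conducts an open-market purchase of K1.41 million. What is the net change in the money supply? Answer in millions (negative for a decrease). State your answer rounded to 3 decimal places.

K2.300 million

Before: m₁ = 1 / (0.25) = 4, MB₁ = 20.3, so M₁ = 4 × 20.3 = 81.2 million.
After: m₂ = 1 / (0.26) ≈ 3.846154, MB₂ = 20.3 + 1.41 = 21.71, so M₂ = 3.846154 × 21.71 ≈ 83.5 million.
ΔM = M₂ − M₁ = 83.5 − 81.2 = 2.3 million.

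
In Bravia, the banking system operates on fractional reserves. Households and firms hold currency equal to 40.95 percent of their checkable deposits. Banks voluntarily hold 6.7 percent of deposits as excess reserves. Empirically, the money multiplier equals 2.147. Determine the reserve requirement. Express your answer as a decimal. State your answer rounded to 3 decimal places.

0.180

Using m = 2.147. Since m = (1 + c)/(c + rr + e), the denominator satisfies c + rr + e = (1 + c)/m = (1 + 0.4095) / 2.147 ≈ 0.656497.
With c = 0.4095 and e = 0.067, the reserve requirement is 0.656497 − 0.4095 − 0.067 = 0.179997.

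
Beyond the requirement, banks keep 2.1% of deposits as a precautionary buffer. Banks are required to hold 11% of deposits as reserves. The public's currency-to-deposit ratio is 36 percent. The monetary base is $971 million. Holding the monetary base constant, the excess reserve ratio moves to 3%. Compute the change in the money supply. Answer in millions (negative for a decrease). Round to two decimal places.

-48.41 million

Initially m₁ = (1 + 0.36) / (0.11 + 0.021 + 0.36) ≈ 2.769857, so M₁ = 2.769857 × 971 ≈ 2689.5311 million.
After the change m₂ = (1 + 0.36) / (0.11 + 0.03 + 0.36) = 2.72, so M₂ = 2.72 × 971 = 2641.12 million.
ΔM = M₂ − M₁ = 2641.12 − 2689.5311 = -48.4111 million.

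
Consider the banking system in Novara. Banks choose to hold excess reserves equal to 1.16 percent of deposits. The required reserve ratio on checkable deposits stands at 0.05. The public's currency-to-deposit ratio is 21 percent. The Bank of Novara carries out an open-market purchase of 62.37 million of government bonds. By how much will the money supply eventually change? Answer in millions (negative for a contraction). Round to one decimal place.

The money multiplier is m = (1 + c) / (rr + e + c) = (1 + 0.21) / (0.05 + 0.0116 + 0.21) ≈ 4.4551.
The purchase adds 62.37 million of base, so ΔM = m × ΔMB = 4.4551 × (+62.37) ≈ 277.8646 million.

277.9 million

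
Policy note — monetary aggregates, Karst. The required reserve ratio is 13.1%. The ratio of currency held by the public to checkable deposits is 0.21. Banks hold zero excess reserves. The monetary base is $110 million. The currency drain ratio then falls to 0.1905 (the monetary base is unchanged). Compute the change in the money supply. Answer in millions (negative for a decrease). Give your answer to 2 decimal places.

Initially m₁ = (1 + 0.21) / (0.131 + 0.21) ≈ 3.548387, so M₁ = 3.548387 × 110 ≈ 390.3226 million.
After the change m₂ = (1 + 0.1905) / (0.131 + 0.1905) ≈ 3.702955, so M₂ = 3.702955 × 110 ≈ 407.3251 million.
ΔM = M₂ − M₁ = 407.3251 − 390.3226 = 17.0025 million.

$17.00 million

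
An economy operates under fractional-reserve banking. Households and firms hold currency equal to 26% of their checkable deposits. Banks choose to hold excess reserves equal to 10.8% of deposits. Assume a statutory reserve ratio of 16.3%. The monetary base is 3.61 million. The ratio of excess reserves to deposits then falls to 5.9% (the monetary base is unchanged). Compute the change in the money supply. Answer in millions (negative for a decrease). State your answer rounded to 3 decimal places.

0.871 million

Initially m₁ = (1 + 0.26) / (0.163 + 0.108 + 0.26) ≈ 2.37288, so M₁ = 2.37288 × 3.61 ≈ 8.5661 million.
After the change m₂ = (1 + 0.26) / (0.163 + 0.059 + 0.26) ≈ 2.61411, so M₂ = 2.61411 × 3.61 ≈ 9.4369 million.
ΔM = M₂ − M₁ = 9.4369 − 8.5661 = 0.8708 million.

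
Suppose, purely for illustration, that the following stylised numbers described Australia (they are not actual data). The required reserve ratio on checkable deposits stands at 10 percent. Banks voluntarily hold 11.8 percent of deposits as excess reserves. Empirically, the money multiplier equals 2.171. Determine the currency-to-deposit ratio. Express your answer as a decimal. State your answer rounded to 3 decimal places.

Using m = 2.171. From m = (1 + c)/(c + rr + e), rearranging gives 1 + c = m·(c + rr + e), so c·(1 − m) = m·(rr + e) − 1.
Hence c = [m·(rr + e) − 1]/(1 − m) = [2.171 × (0.1 + 0.118) − 1] / (1 − 2.171) ≈ 0.449805.

0.450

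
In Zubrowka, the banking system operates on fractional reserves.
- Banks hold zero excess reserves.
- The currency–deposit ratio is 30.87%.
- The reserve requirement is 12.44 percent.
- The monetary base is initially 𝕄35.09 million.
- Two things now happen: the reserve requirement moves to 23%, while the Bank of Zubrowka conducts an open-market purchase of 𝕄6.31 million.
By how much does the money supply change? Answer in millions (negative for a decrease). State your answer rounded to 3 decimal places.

Before: m₁ = (1 + 0.3087) / (0.1244 + 0.3087) ≈ 3.021704, MB₁ = 35.09, so M₁ = 3.021704 × 35.09 ≈ 106.0316 million.
After: m₂ = (1 + 0.3087) / (0.23 + 0.3087) ≈ 2.429367, MB₂ = 35.09 + 6.31 = 41.4, so M₂ = 2.429367 × 41.4 ≈ 100.5758 million.
ΔM = M₂ − M₁ = 100.5758 − 106.0316 = -5.4558 million.

-5.456 million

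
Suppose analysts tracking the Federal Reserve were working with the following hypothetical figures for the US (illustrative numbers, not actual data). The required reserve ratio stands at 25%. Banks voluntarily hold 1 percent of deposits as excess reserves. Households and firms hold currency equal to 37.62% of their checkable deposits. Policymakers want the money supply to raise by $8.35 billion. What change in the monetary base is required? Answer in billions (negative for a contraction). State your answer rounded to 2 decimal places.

$3.86 billion

The money multiplier is m = (1 + c) / (rr + e + c) = (1 + 0.3762) / (0.25 + 0.01 + 0.3762) ≈ 2.1632.
ΔMB = ΔM / m = (+8.35) / 2.1632 ≈ 3.86 billion.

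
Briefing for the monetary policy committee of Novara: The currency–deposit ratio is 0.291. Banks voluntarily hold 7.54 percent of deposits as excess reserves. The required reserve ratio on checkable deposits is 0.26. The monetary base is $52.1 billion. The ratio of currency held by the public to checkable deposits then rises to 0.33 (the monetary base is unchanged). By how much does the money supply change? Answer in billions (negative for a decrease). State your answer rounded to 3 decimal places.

Initially m₁ = (1 + 0.291) / (0.26 + 0.0754 + 0.291) ≈ 2.060983, so M₁ = 2.060983 × 52.1 ≈ 107.3772 billion.
After the change m₂ = (1 + 0.33) / (0.26 + 0.0754 + 0.33) ≈ 1.998798, so M₂ = 1.998798 × 52.1 ≈ 104.1374 billion.
ΔM = M₂ − M₁ = 104.1374 − 107.3772 = -3.2398 billion.

-3.240 billion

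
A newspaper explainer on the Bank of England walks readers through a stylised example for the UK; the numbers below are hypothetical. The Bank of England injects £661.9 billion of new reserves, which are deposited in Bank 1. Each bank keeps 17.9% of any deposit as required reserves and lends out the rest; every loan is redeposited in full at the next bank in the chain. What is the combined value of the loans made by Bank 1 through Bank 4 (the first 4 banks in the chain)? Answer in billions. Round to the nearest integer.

Bank i lends (1 − rr)^i of the original deposit: Bank 1 lends 661.9·0.8210 = 543.4199, Bank 2 lends 661.9·0.8210² ≈ 446.1477, and so on.
Summing a geometric series: total = 661.9·[0.8210·(1 − 0.8210^4) / (1 − 0.8210)] ≈ 1656.5768 billion.

£1657 billion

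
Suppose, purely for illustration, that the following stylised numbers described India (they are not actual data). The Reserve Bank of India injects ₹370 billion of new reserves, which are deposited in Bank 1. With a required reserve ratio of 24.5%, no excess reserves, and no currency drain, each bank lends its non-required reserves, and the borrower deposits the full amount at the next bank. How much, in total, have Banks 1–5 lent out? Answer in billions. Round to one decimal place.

₹860.5 billion

Bank i lends (1 − rr)^i of the original deposit: Bank 1 lends 370·0.7550 = 279.3500, Bank 2 lends 370·0.7550² ≈ 210.9093, and so on.
Summing a geometric series: total = 370·[0.7550·(1 − 0.7550^5) / (1 − 0.7550)] ≈ 860.4881 billion.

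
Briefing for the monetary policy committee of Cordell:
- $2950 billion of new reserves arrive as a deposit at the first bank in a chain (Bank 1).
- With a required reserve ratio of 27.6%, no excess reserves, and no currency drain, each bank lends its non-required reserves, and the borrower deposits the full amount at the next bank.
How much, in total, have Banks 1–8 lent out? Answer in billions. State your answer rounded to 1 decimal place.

Bank i lends (1 − rr)^i of the original deposit: Bank 1 lends 2950·0.7240 = 2135.8000, Bank 2 lends 2950·0.7240² = 1546.3192, and so on.
Summing a geometric series: total = 2950·[0.7240·(1 − 0.7240^8) / (1 − 0.7240)] ≈ 7154.2078 billion.

$7154.2 billion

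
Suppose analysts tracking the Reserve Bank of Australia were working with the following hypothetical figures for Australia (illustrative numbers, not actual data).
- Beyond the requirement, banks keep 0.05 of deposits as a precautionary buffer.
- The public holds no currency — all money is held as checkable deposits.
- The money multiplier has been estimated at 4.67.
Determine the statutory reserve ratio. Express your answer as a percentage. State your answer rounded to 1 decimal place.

Using m = 4.67. Since m = (1 + c)/(c + rr + e), the denominator satisfies c + rr + e = (1 + c)/m = (1 + 0) / 4.67 ≈ 0.214133.
With c = 0 and e = 0.05, the statutory reserve ratio is 0.214133 − 0 − 0.05 = 0.164133.

16.4%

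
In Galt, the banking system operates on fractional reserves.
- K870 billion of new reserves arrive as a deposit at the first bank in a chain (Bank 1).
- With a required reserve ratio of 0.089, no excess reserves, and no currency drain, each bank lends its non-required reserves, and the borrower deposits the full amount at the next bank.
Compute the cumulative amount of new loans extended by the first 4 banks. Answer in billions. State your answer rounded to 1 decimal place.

Bank i lends (1 − rr)^i of the original deposit: Bank 1 lends 870·0.9110 = 792.5700, Bank 2 lends 870·0.9110² ≈ 722.0313, and so on.
Summing a geometric series: total = 870·[0.9110·(1 − 0.9110^4) / (1 − 0.9110)] ≈ 2771.6007 billion.

K2771.6 billion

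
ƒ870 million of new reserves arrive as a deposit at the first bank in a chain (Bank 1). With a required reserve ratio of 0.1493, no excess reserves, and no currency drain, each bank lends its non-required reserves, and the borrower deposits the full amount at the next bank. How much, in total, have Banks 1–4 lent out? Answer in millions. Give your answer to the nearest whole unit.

Bank i lends (1 − rr)^i of the original deposit: Bank 1 lends 870·0.8507 = 740.1090, Bank 2 lends 870·0.8507² ≈ 629.6107, and so on.
Summing a geometric series: total = 870·[0.8507·(1 − 0.8507^4) / (1 − 0.8507)] ≈ 2360.9729 million.

ƒ2361 million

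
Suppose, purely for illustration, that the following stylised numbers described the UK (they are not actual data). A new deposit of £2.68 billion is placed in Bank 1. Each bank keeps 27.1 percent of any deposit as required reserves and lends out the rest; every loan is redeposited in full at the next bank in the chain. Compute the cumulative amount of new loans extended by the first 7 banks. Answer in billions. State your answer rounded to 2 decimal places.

£6.42 billion

Bank i lends (1 − rr)^i of the original deposit: Bank 1 lends 2.68·0.7290 ≈ 1.9537, Bank 2 lends 2.68·0.7290² ≈ 1.4243, and so on.
Summing a geometric series: total = 2.68·[0.7290·(1 − 0.7290^7) / (1 − 0.7290)] ≈ 6.4205 billion.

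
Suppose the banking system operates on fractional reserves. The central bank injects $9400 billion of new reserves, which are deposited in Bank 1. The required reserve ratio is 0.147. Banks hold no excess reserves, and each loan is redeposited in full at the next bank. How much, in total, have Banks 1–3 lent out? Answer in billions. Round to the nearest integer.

Bank i lends (1 − rr)^i of the original deposit: Bank 1 lends 9400·0.8530 = 8018.2000, Bank 2 lends 9400·0.8530² = 6839.5246, and so on.
Summing a geometric series: total = 9400·[0.8530·(1 − 0.8530^3) / (1 − 0.8530)] ≈ 20691.8391 billion.

$20692 billion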